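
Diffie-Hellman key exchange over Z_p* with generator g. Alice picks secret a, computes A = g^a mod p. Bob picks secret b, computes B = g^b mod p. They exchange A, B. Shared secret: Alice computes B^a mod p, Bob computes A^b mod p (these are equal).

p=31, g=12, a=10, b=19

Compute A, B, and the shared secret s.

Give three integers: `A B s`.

A = 12^10 mod 31  (bits of 10 = 1010)
  bit 0 = 1: r = r^2 * 12 mod 31 = 1^2 * 12 = 1*12 = 12
  bit 1 = 0: r = r^2 mod 31 = 12^2 = 20
  bit 2 = 1: r = r^2 * 12 mod 31 = 20^2 * 12 = 28*12 = 26
  bit 3 = 0: r = r^2 mod 31 = 26^2 = 25
  -> A = 25
B = 12^19 mod 31  (bits of 19 = 10011)
  bit 0 = 1: r = r^2 * 12 mod 31 = 1^2 * 12 = 1*12 = 12
  bit 1 = 0: r = r^2 mod 31 = 12^2 = 20
  bit 2 = 0: r = r^2 mod 31 = 20^2 = 28
  bit 3 = 1: r = r^2 * 12 mod 31 = 28^2 * 12 = 9*12 = 15
  bit 4 = 1: r = r^2 * 12 mod 31 = 15^2 * 12 = 8*12 = 3
  -> B = 3
s = B^a = 3^10 mod 31  (bits of 10 = 1010)
  bit 0 = 1: r = r^2 * 3 mod 31 = 1^2 * 3 = 1*3 = 3
  bit 1 = 0: r = r^2 mod 31 = 3^2 = 9
  bit 2 = 1: r = r^2 * 3 mod 31 = 9^2 * 3 = 19*3 = 26
  bit 3 = 0: r = r^2 mod 31 = 26^2 = 25
  -> s = B^a = 25

Answer: 25 3 25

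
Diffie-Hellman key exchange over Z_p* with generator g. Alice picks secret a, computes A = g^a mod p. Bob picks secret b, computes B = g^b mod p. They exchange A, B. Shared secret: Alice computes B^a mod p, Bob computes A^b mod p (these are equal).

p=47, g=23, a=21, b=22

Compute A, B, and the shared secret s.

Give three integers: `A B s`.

A = 23^21 mod 47  (bits of 21 = 10101)
  bit 0 = 1: r = r^2 * 23 mod 47 = 1^2 * 23 = 1*23 = 23
  bit 1 = 0: r = r^2 mod 47 = 23^2 = 12
  bit 2 = 1: r = r^2 * 23 mod 47 = 12^2 * 23 = 3*23 = 22
  bit 3 = 0: r = r^2 mod 47 = 22^2 = 14
  bit 4 = 1: r = r^2 * 23 mod 47 = 14^2 * 23 = 8*23 = 43
  -> A = 43
B = 23^22 mod 47  (bits of 22 = 10110)
  bit 0 = 1: r = r^2 * 23 mod 47 = 1^2 * 23 = 1*23 = 23
  bit 1 = 0: r = r^2 mod 47 = 23^2 = 12
  bit 2 = 1: r = r^2 * 23 mod 47 = 12^2 * 23 = 3*23 = 22
  bit 3 = 1: r = r^2 * 23 mod 47 = 22^2 * 23 = 14*23 = 40
  bit 4 = 0: r = r^2 mod 47 = 40^2 = 2
  -> B = 2
s = B^a = 2^21 mod 47  (bits of 21 = 10101)
  bit 0 = 1: r = r^2 * 2 mod 47 = 1^2 * 2 = 1*2 = 2
  bit 1 = 0: r = r^2 mod 47 = 2^2 = 4
  bit 2 = 1: r = r^2 * 2 mod 47 = 4^2 * 2 = 16*2 = 32
  bit 3 = 0: r = r^2 mod 47 = 32^2 = 37
  bit 4 = 1: r = r^2 * 2 mod 47 = 37^2 * 2 = 6*2 = 12
  -> s = B^a = 12

Answer: 43 2 12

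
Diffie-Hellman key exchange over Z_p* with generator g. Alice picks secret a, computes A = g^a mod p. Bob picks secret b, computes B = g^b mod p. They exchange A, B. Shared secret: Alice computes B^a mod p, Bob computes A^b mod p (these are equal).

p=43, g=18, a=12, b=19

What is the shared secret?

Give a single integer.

Answer: 35

Derivation:
A = 18^12 mod 43  (bits of 12 = 1100)
  bit 0 = 1: r = r^2 * 18 mod 43 = 1^2 * 18 = 1*18 = 18
  bit 1 = 1: r = r^2 * 18 mod 43 = 18^2 * 18 = 23*18 = 27
  bit 2 = 0: r = r^2 mod 43 = 27^2 = 41
  bit 3 = 0: r = r^2 mod 43 = 41^2 = 4
  -> A = 4
B = 18^19 mod 43  (bits of 19 = 10011)
  bit 0 = 1: r = r^2 * 18 mod 43 = 1^2 * 18 = 1*18 = 18
  bit 1 = 0: r = r^2 mod 43 = 18^2 = 23
  bit 2 = 0: r = r^2 mod 43 = 23^2 = 13
  bit 3 = 1: r = r^2 * 18 mod 43 = 13^2 * 18 = 40*18 = 32
  bit 4 = 1: r = r^2 * 18 mod 43 = 32^2 * 18 = 35*18 = 28
  -> B = 28
s = B^a = 28^12 mod 43  (bits of 12 = 1100)
  bit 0 = 1: r = r^2 * 28 mod 43 = 1^2 * 28 = 1*28 = 28
  bit 1 = 1: r = r^2 * 28 mod 43 = 28^2 * 28 = 10*28 = 22
  bit 2 = 0: r = r^2 mod 43 = 22^2 = 11
  bit 3 = 0: r = r^2 mod 43 = 11^2 = 35
  -> s = B^a = 35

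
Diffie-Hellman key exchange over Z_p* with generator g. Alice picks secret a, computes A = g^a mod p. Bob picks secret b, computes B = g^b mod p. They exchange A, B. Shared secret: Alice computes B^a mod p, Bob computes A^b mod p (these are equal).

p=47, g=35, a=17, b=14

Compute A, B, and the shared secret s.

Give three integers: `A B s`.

A = 35^17 mod 47  (bits of 17 = 10001)
  bit 0 = 1: r = r^2 * 35 mod 47 = 1^2 * 35 = 1*35 = 35
  bit 1 = 0: r = r^2 mod 47 = 35^2 = 3
  bit 2 = 0: r = r^2 mod 47 = 3^2 = 9
  bit 3 = 0: r = r^2 mod 47 = 9^2 = 34
  bit 4 = 1: r = r^2 * 35 mod 47 = 34^2 * 35 = 28*35 = 40
  -> A = 40
B = 35^14 mod 47  (bits of 14 = 1110)
  bit 0 = 1: r = r^2 * 35 mod 47 = 1^2 * 35 = 1*35 = 35
  bit 1 = 1: r = r^2 * 35 mod 47 = 35^2 * 35 = 3*35 = 11
  bit 2 = 1: r = r^2 * 35 mod 47 = 11^2 * 35 = 27*35 = 5
  bit 3 = 0: r = r^2 mod 47 = 5^2 = 25
  -> B = 25
s = B^a = 25^17 mod 47  (bits of 17 = 10001)
  bit 0 = 1: r = r^2 * 25 mod 47 = 1^2 * 25 = 1*25 = 25
  bit 1 = 0: r = r^2 mod 47 = 25^2 = 14
  bit 2 = 0: r = r^2 mod 47 = 14^2 = 8
  bit 3 = 0: r = r^2 mod 47 = 8^2 = 17
  bit 4 = 1: r = r^2 * 25 mod 47 = 17^2 * 25 = 7*25 = 34
  -> s = B^a = 34

Answer: 40 25 34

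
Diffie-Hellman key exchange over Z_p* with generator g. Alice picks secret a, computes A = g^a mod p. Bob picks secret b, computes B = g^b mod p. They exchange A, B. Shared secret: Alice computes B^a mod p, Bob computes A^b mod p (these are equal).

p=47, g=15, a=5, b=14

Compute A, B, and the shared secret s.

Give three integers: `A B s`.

Answer: 43 2 32

Derivation:
A = 15^5 mod 47  (bits of 5 = 101)
  bit 0 = 1: r = r^2 * 15 mod 47 = 1^2 * 15 = 1*15 = 15
  bit 1 = 0: r = r^2 mod 47 = 15^2 = 37
  bit 2 = 1: r = r^2 * 15 mod 47 = 37^2 * 15 = 6*15 = 43
  -> A = 43
B = 15^14 mod 47  (bits of 14 = 1110)
  bit 0 = 1: r = r^2 * 15 mod 47 = 1^2 * 15 = 1*15 = 15
  bit 1 = 1: r = r^2 * 15 mod 47 = 15^2 * 15 = 37*15 = 38
  bit 2 = 1: r = r^2 * 15 mod 47 = 38^2 * 15 = 34*15 = 40
  bit 3 = 0: r = r^2 mod 47 = 40^2 = 2
  -> B = 2
s = B^a = 2^5 mod 47  (bits of 5 = 101)
  bit 0 = 1: r = r^2 * 2 mod 47 = 1^2 * 2 = 1*2 = 2
  bit 1 = 0: r = r^2 mod 47 = 2^2 = 4
  bit 2 = 1: r = r^2 * 2 mod 47 = 4^2 * 2 = 16*2 = 32
  -> s = B^a = 32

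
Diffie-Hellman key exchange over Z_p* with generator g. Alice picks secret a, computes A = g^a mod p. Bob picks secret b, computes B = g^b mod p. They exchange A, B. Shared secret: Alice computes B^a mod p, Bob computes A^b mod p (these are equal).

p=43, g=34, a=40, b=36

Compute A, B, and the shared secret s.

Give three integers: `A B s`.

A = 34^40 mod 43  (bits of 40 = 101000)
  bit 0 = 1: r = r^2 * 34 mod 43 = 1^2 * 34 = 1*34 = 34
  bit 1 = 0: r = r^2 mod 43 = 34^2 = 38
  bit 2 = 1: r = r^2 * 34 mod 43 = 38^2 * 34 = 25*34 = 33
  bit 3 = 0: r = r^2 mod 43 = 33^2 = 14
  bit 4 = 0: r = r^2 mod 43 = 14^2 = 24
  bit 5 = 0: r = r^2 mod 43 = 24^2 = 17
  -> A = 17
B = 34^36 mod 43  (bits of 36 = 100100)
  bit 0 = 1: r = r^2 * 34 mod 43 = 1^2 * 34 = 1*34 = 34
  bit 1 = 0: r = r^2 mod 43 = 34^2 = 38
  bit 2 = 0: r = r^2 mod 43 = 38^2 = 25
  bit 3 = 1: r = r^2 * 34 mod 43 = 25^2 * 34 = 23*34 = 8
  bit 4 = 0: r = r^2 mod 43 = 8^2 = 21
  bit 5 = 0: r = r^2 mod 43 = 21^2 = 11
  -> B = 11
s = B^a = 11^40 mod 43  (bits of 40 = 101000)
  bit 0 = 1: r = r^2 * 11 mod 43 = 1^2 * 11 = 1*11 = 11
  bit 1 = 0: r = r^2 mod 43 = 11^2 = 35
  bit 2 = 1: r = r^2 * 11 mod 43 = 35^2 * 11 = 21*11 = 16
  bit 3 = 0: r = r^2 mod 43 = 16^2 = 41
  bit 4 = 0: r = r^2 mod 43 = 41^2 = 4
  bit 5 = 0: r = r^2 mod 43 = 4^2 = 16
  -> s = B^a = 16

Answer: 17 11 16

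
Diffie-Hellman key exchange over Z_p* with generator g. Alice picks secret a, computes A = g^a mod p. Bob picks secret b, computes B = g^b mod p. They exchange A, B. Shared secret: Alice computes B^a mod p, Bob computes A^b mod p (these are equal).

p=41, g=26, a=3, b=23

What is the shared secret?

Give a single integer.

A = 26^3 mod 41  (bits of 3 = 11)
  bit 0 = 1: r = r^2 * 26 mod 41 = 1^2 * 26 = 1*26 = 26
  bit 1 = 1: r = r^2 * 26 mod 41 = 26^2 * 26 = 20*26 = 28
  -> A = 28
B = 26^23 mod 41  (bits of 23 = 10111)
  bit 0 = 1: r = r^2 * 26 mod 41 = 1^2 * 26 = 1*26 = 26
  bit 1 = 0: r = r^2 mod 41 = 26^2 = 20
  bit 2 = 1: r = r^2 * 26 mod 41 = 20^2 * 26 = 31*26 = 27
  bit 3 = 1: r = r^2 * 26 mod 41 = 27^2 * 26 = 32*26 = 12
  bit 4 = 1: r = r^2 * 26 mod 41 = 12^2 * 26 = 21*26 = 13
  -> B = 13
s = B^a = 13^3 mod 41  (bits of 3 = 11)
  bit 0 = 1: r = r^2 * 13 mod 41 = 1^2 * 13 = 1*13 = 13
  bit 1 = 1: r = r^2 * 13 mod 41 = 13^2 * 13 = 5*13 = 24
  -> s = B^a = 24

Answer: 24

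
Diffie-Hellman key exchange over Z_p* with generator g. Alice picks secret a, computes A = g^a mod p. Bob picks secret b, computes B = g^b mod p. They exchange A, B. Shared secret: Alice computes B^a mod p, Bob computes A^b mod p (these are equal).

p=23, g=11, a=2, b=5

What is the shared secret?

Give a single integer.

A = 11^2 mod 23  (bits of 2 = 10)
  bit 0 = 1: r = r^2 * 11 mod 23 = 1^2 * 11 = 1*11 = 11
  bit 1 = 0: r = r^2 mod 23 = 11^2 = 6
  -> A = 6
B = 11^5 mod 23  (bits of 5 = 101)
  bit 0 = 1: r = r^2 * 11 mod 23 = 1^2 * 11 = 1*11 = 11
  bit 1 = 0: r = r^2 mod 23 = 11^2 = 6
  bit 2 = 1: r = r^2 * 11 mod 23 = 6^2 * 11 = 13*11 = 5
  -> B = 5
s = B^a = 5^2 mod 23  (bits of 2 = 10)
  bit 0 = 1: r = r^2 * 5 mod 23 = 1^2 * 5 = 1*5 = 5
  bit 1 = 0: r = r^2 mod 23 = 5^2 = 2
  -> s = B^a = 2

Answer: 2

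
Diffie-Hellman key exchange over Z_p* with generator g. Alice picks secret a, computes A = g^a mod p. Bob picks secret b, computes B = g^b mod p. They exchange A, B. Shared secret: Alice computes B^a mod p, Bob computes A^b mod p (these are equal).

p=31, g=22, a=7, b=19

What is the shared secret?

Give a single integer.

Answer: 13

Derivation:
A = 22^7 mod 31  (bits of 7 = 111)
  bit 0 = 1: r = r^2 * 22 mod 31 = 1^2 * 22 = 1*22 = 22
  bit 1 = 1: r = r^2 * 22 mod 31 = 22^2 * 22 = 19*22 = 15
  bit 2 = 1: r = r^2 * 22 mod 31 = 15^2 * 22 = 8*22 = 21
  -> A = 21
B = 22^19 mod 31  (bits of 19 = 10011)
  bit 0 = 1: r = r^2 * 22 mod 31 = 1^2 * 22 = 1*22 = 22
  bit 1 = 0: r = r^2 mod 31 = 22^2 = 19
  bit 2 = 0: r = r^2 mod 31 = 19^2 = 20
  bit 3 = 1: r = r^2 * 22 mod 31 = 20^2 * 22 = 28*22 = 27
  bit 4 = 1: r = r^2 * 22 mod 31 = 27^2 * 22 = 16*22 = 11
  -> B = 11
s = B^a = 11^7 mod 31  (bits of 7 = 111)
  bit 0 = 1: r = r^2 * 11 mod 31 = 1^2 * 11 = 1*11 = 11
  bit 1 = 1: r = r^2 * 11 mod 31 = 11^2 * 11 = 28*11 = 29
  bit 2 = 1: r = r^2 * 11 mod 31 = 29^2 * 11 = 4*11 = 13
  -> s = B^a = 13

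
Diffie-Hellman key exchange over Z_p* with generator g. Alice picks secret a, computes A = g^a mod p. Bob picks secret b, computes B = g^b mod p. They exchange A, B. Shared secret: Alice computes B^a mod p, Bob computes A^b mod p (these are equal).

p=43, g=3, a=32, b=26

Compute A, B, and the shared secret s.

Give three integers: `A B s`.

Answer: 13 15 31

Derivation:
A = 3^32 mod 43  (bits of 32 = 100000)
  bit 0 = 1: r = r^2 * 3 mod 43 = 1^2 * 3 = 1*3 = 3
  bit 1 = 0: r = r^2 mod 43 = 3^2 = 9
  bit 2 = 0: r = r^2 mod 43 = 9^2 = 38
  bit 3 = 0: r = r^2 mod 43 = 38^2 = 25
  bit 4 = 0: r = r^2 mod 43 = 25^2 = 23
  bit 5 = 0: r = r^2 mod 43 = 23^2 = 13
  -> A = 13
B = 3^26 mod 43  (bits of 26 = 11010)
  bit 0 = 1: r = r^2 * 3 mod 43 = 1^2 * 3 = 1*3 = 3
  bit 1 = 1: r = r^2 * 3 mod 43 = 3^2 * 3 = 9*3 = 27
  bit 2 = 0: r = r^2 mod 43 = 27^2 = 41
  bit 3 = 1: r = r^2 * 3 mod 43 = 41^2 * 3 = 4*3 = 12
  bit 4 = 0: r = r^2 mod 43 = 12^2 = 15
  -> B = 15
s = B^a = 15^32 mod 43  (bits of 32 = 100000)
  bit 0 = 1: r = r^2 * 15 mod 43 = 1^2 * 15 = 1*15 = 15
  bit 1 = 0: r = r^2 mod 43 = 15^2 = 10
  bit 2 = 0: r = r^2 mod 43 = 10^2 = 14
  bit 3 = 0: r = r^2 mod 43 = 14^2 = 24
  bit 4 = 0: r = r^2 mod 43 = 24^2 = 17
  bit 5 = 0: r = r^2 mod 43 = 17^2 = 31
  -> s = B^a = 31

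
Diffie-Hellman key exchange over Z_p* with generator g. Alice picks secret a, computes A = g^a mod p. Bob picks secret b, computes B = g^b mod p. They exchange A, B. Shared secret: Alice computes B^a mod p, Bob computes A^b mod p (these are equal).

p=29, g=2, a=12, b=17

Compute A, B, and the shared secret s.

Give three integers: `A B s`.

A = 2^12 mod 29  (bits of 12 = 1100)
  bit 0 = 1: r = r^2 * 2 mod 29 = 1^2 * 2 = 1*2 = 2
  bit 1 = 1: r = r^2 * 2 mod 29 = 2^2 * 2 = 4*2 = 8
  bit 2 = 0: r = r^2 mod 29 = 8^2 = 6
  bit 3 = 0: r = r^2 mod 29 = 6^2 = 7
  -> A = 7
B = 2^17 mod 29  (bits of 17 = 10001)
  bit 0 = 1: r = r^2 * 2 mod 29 = 1^2 * 2 = 1*2 = 2
  bit 1 = 0: r = r^2 mod 29 = 2^2 = 4
  bit 2 = 0: r = r^2 mod 29 = 4^2 = 16
  bit 3 = 0: r = r^2 mod 29 = 16^2 = 24
  bit 4 = 1: r = r^2 * 2 mod 29 = 24^2 * 2 = 25*2 = 21
  -> B = 21
s = B^a = 21^12 mod 29  (bits of 12 = 1100)
  bit 0 = 1: r = r^2 * 21 mod 29 = 1^2 * 21 = 1*21 = 21
  bit 1 = 1: r = r^2 * 21 mod 29 = 21^2 * 21 = 6*21 = 10
  bit 2 = 0: r = r^2 mod 29 = 10^2 = 13
  bit 3 = 0: r = r^2 mod 29 = 13^2 = 24
  -> s = B^a = 24

Answer: 7 21 24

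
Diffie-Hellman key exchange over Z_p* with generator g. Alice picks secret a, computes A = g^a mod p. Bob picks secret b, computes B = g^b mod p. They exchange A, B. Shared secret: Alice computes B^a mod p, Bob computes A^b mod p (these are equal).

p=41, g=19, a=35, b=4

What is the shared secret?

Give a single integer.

A = 19^35 mod 41  (bits of 35 = 100011)
  bit 0 = 1: r = r^2 * 19 mod 41 = 1^2 * 19 = 1*19 = 19
  bit 1 = 0: r = r^2 mod 41 = 19^2 = 33
  bit 2 = 0: r = r^2 mod 41 = 33^2 = 23
  bit 3 = 0: r = r^2 mod 41 = 23^2 = 37
  bit 4 = 1: r = r^2 * 19 mod 41 = 37^2 * 19 = 16*19 = 17
  bit 5 = 1: r = r^2 * 19 mod 41 = 17^2 * 19 = 2*19 = 38
  -> A = 38
B = 19^4 mod 41  (bits of 4 = 100)
  bit 0 = 1: r = r^2 * 19 mod 41 = 1^2 * 19 = 1*19 = 19
  bit 1 = 0: r = r^2 mod 41 = 19^2 = 33
  bit 2 = 0: r = r^2 mod 41 = 33^2 = 23
  -> B = 23
s = B^a = 23^35 mod 41  (bits of 35 = 100011)
  bit 0 = 1: r = r^2 * 23 mod 41 = 1^2 * 23 = 1*23 = 23
  bit 1 = 0: r = r^2 mod 41 = 23^2 = 37
  bit 2 = 0: r = r^2 mod 41 = 37^2 = 16
  bit 3 = 0: r = r^2 mod 41 = 16^2 = 10
  bit 4 = 1: r = r^2 * 23 mod 41 = 10^2 * 23 = 18*23 = 4
  bit 5 = 1: r = r^2 * 23 mod 41 = 4^2 * 23 = 16*23 = 40
  -> s = B^a = 40

Answer: 40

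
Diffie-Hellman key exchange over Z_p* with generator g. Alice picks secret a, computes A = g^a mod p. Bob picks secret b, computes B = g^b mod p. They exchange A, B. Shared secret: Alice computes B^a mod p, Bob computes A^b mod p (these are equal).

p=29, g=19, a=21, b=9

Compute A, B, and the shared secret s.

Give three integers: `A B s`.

Answer: 17 11 17

Derivation:
A = 19^21 mod 29  (bits of 21 = 10101)
  bit 0 = 1: r = r^2 * 19 mod 29 = 1^2 * 19 = 1*19 = 19
  bit 1 = 0: r = r^2 mod 29 = 19^2 = 13
  bit 2 = 1: r = r^2 * 19 mod 29 = 13^2 * 19 = 24*19 = 21
  bit 3 = 0: r = r^2 mod 29 = 21^2 = 6
  bit 4 = 1: r = r^2 * 19 mod 29 = 6^2 * 19 = 7*19 = 17
  -> A = 17
B = 19^9 mod 29  (bits of 9 = 1001)
  bit 0 = 1: r = r^2 * 19 mod 29 = 1^2 * 19 = 1*19 = 19
  bit 1 = 0: r = r^2 mod 29 = 19^2 = 13
  bit 2 = 0: r = r^2 mod 29 = 13^2 = 24
  bit 3 = 1: r = r^2 * 19 mod 29 = 24^2 * 19 = 25*19 = 11
  -> B = 11
s = B^a = 11^21 mod 29  (bits of 21 = 10101)
  bit 0 = 1: r = r^2 * 11 mod 29 = 1^2 * 11 = 1*11 = 11
  bit 1 = 0: r = r^2 mod 29 = 11^2 = 5
  bit 2 = 1: r = r^2 * 11 mod 29 = 5^2 * 11 = 25*11 = 14
  bit 3 = 0: r = r^2 mod 29 = 14^2 = 22
  bit 4 = 1: r = r^2 * 11 mod 29 = 22^2 * 11 = 20*11 = 17
  -> s = B^a = 17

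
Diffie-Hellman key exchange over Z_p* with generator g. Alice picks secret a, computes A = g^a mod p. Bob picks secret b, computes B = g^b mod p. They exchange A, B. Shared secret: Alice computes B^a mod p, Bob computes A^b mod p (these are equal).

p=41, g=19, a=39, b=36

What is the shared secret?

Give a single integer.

Answer: 23

Derivation:
A = 19^39 mod 41  (bits of 39 = 100111)
  bit 0 = 1: r = r^2 * 19 mod 41 = 1^2 * 19 = 1*19 = 19
  bit 1 = 0: r = r^2 mod 41 = 19^2 = 33
  bit 2 = 0: r = r^2 mod 41 = 33^2 = 23
  bit 3 = 1: r = r^2 * 19 mod 41 = 23^2 * 19 = 37*19 = 6
  bit 4 = 1: r = r^2 * 19 mod 41 = 6^2 * 19 = 36*19 = 28
  bit 5 = 1: r = r^2 * 19 mod 41 = 28^2 * 19 = 5*19 = 13
  -> A = 13
B = 19^36 mod 41  (bits of 36 = 100100)
  bit 0 = 1: r = r^2 * 19 mod 41 = 1^2 * 19 = 1*19 = 19
  bit 1 = 0: r = r^2 mod 41 = 19^2 = 33
  bit 2 = 0: r = r^2 mod 41 = 33^2 = 23
  bit 3 = 1: r = r^2 * 19 mod 41 = 23^2 * 19 = 37*19 = 6
  bit 4 = 0: r = r^2 mod 41 = 6^2 = 36
  bit 5 = 0: r = r^2 mod 41 = 36^2 = 25
  -> B = 25
s = B^a = 25^39 mod 41  (bits of 39 = 100111)
  bit 0 = 1: r = r^2 * 25 mod 41 = 1^2 * 25 = 1*25 = 25
  bit 1 = 0: r = r^2 mod 41 = 25^2 = 10
  bit 2 = 0: r = r^2 mod 41 = 10^2 = 18
  bit 3 = 1: r = r^2 * 25 mod 41 = 18^2 * 25 = 37*25 = 23
  bit 4 = 1: r = r^2 * 25 mod 41 = 23^2 * 25 = 37*25 = 23
  bit 5 = 1: r = r^2 * 25 mod 41 = 23^2 * 25 = 37*25 = 23
  -> s = B^a = 23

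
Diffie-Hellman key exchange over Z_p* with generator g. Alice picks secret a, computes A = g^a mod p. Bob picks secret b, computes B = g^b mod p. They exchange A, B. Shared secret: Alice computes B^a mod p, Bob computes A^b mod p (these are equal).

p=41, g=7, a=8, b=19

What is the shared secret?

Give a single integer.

A = 7^8 mod 41  (bits of 8 = 1000)
  bit 0 = 1: r = r^2 * 7 mod 41 = 1^2 * 7 = 1*7 = 7
  bit 1 = 0: r = r^2 mod 41 = 7^2 = 8
  bit 2 = 0: r = r^2 mod 41 = 8^2 = 23
  bit 3 = 0: r = r^2 mod 41 = 23^2 = 37
  -> A = 37
B = 7^19 mod 41  (bits of 19 = 10011)
  bit 0 = 1: r = r^2 * 7 mod 41 = 1^2 * 7 = 1*7 = 7
  bit 1 = 0: r = r^2 mod 41 = 7^2 = 8
  bit 2 = 0: r = r^2 mod 41 = 8^2 = 23
  bit 3 = 1: r = r^2 * 7 mod 41 = 23^2 * 7 = 37*7 = 13
  bit 4 = 1: r = r^2 * 7 mod 41 = 13^2 * 7 = 5*7 = 35
  -> B = 35
s = B^a = 35^8 mod 41  (bits of 8 = 1000)
  bit 0 = 1: r = r^2 * 35 mod 41 = 1^2 * 35 = 1*35 = 35
  bit 1 = 0: r = r^2 mod 41 = 35^2 = 36
  bit 2 = 0: r = r^2 mod 41 = 36^2 = 25
  bit 3 = 0: r = r^2 mod 41 = 25^2 = 10
  -> s = B^a = 10

Answer: 10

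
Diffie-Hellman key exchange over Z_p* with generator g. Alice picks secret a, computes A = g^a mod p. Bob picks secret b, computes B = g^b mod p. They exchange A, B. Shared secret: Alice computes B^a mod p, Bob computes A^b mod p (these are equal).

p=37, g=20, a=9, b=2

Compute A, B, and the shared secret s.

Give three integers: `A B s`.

A = 20^9 mod 37  (bits of 9 = 1001)
  bit 0 = 1: r = r^2 * 20 mod 37 = 1^2 * 20 = 1*20 = 20
  bit 1 = 0: r = r^2 mod 37 = 20^2 = 30
  bit 2 = 0: r = r^2 mod 37 = 30^2 = 12
  bit 3 = 1: r = r^2 * 20 mod 37 = 12^2 * 20 = 33*20 = 31
  -> A = 31
B = 20^2 mod 37  (bits of 2 = 10)
  bit 0 = 1: r = r^2 * 20 mod 37 = 1^2 * 20 = 1*20 = 20
  bit 1 = 0: r = r^2 mod 37 = 20^2 = 30
  -> B = 30
s = B^a = 30^9 mod 37  (bits of 9 = 1001)
  bit 0 = 1: r = r^2 * 30 mod 37 = 1^2 * 30 = 1*30 = 30
  bit 1 = 0: r = r^2 mod 37 = 30^2 = 12
  bit 2 = 0: r = r^2 mod 37 = 12^2 = 33
  bit 3 = 1: r = r^2 * 30 mod 37 = 33^2 * 30 = 16*30 = 36
  -> s = B^a = 36

Answer: 31 30 36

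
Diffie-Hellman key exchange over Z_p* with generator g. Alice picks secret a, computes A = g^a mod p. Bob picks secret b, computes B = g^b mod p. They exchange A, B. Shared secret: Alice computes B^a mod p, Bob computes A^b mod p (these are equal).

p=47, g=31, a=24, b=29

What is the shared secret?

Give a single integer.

A = 31^24 mod 47  (bits of 24 = 11000)
  bit 0 = 1: r = r^2 * 31 mod 47 = 1^2 * 31 = 1*31 = 31
  bit 1 = 1: r = r^2 * 31 mod 47 = 31^2 * 31 = 21*31 = 40
  bit 2 = 0: r = r^2 mod 47 = 40^2 = 2
  bit 3 = 0: r = r^2 mod 47 = 2^2 = 4
  bit 4 = 0: r = r^2 mod 47 = 4^2 = 16
  -> A = 16
B = 31^29 mod 47  (bits of 29 = 11101)
  bit 0 = 1: r = r^2 * 31 mod 47 = 1^2 * 31 = 1*31 = 31
  bit 1 = 1: r = r^2 * 31 mod 47 = 31^2 * 31 = 21*31 = 40
  bit 2 = 1: r = r^2 * 31 mod 47 = 40^2 * 31 = 2*31 = 15
  bit 3 = 0: r = r^2 mod 47 = 15^2 = 37
  bit 4 = 1: r = r^2 * 31 mod 47 = 37^2 * 31 = 6*31 = 45
  -> B = 45
s = B^a = 45^24 mod 47  (bits of 24 = 11000)
  bit 0 = 1: r = r^2 * 45 mod 47 = 1^2 * 45 = 1*45 = 45
  bit 1 = 1: r = r^2 * 45 mod 47 = 45^2 * 45 = 4*45 = 39
  bit 2 = 0: r = r^2 mod 47 = 39^2 = 17
  bit 3 = 0: r = r^2 mod 47 = 17^2 = 7
  bit 4 = 0: r = r^2 mod 47 = 7^2 = 2
  -> s = B^a = 2

Answer: 2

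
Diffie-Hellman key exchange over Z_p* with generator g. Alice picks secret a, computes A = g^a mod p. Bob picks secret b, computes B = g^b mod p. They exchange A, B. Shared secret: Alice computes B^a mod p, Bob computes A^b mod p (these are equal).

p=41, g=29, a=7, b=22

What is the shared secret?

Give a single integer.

A = 29^7 mod 41  (bits of 7 = 111)
  bit 0 = 1: r = r^2 * 29 mod 41 = 1^2 * 29 = 1*29 = 29
  bit 1 = 1: r = r^2 * 29 mod 41 = 29^2 * 29 = 21*29 = 35
  bit 2 = 1: r = r^2 * 29 mod 41 = 35^2 * 29 = 36*29 = 19
  -> A = 19
B = 29^22 mod 41  (bits of 22 = 10110)
  bit 0 = 1: r = r^2 * 29 mod 41 = 1^2 * 29 = 1*29 = 29
  bit 1 = 0: r = r^2 mod 41 = 29^2 = 21
  bit 2 = 1: r = r^2 * 29 mod 41 = 21^2 * 29 = 31*29 = 38
  bit 3 = 1: r = r^2 * 29 mod 41 = 38^2 * 29 = 9*29 = 15
  bit 4 = 0: r = r^2 mod 41 = 15^2 = 20
  -> B = 20
s = B^a = 20^7 mod 41  (bits of 7 = 111)
  bit 0 = 1: r = r^2 * 20 mod 41 = 1^2 * 20 = 1*20 = 20
  bit 1 = 1: r = r^2 * 20 mod 41 = 20^2 * 20 = 31*20 = 5
  bit 2 = 1: r = r^2 * 20 mod 41 = 5^2 * 20 = 25*20 = 8
  -> s = B^a = 8

Answer: 8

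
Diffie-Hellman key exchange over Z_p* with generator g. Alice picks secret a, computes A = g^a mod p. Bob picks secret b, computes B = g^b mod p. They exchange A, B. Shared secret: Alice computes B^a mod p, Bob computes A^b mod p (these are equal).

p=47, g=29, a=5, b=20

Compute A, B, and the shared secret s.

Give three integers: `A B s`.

Answer: 20 12 14

Derivation:
A = 29^5 mod 47  (bits of 5 = 101)
  bit 0 = 1: r = r^2 * 29 mod 47 = 1^2 * 29 = 1*29 = 29
  bit 1 = 0: r = r^2 mod 47 = 29^2 = 42
  bit 2 = 1: r = r^2 * 29 mod 47 = 42^2 * 29 = 25*29 = 20
  -> A = 20
B = 29^20 mod 47  (bits of 20 = 10100)
  bit 0 = 1: r = r^2 * 29 mod 47 = 1^2 * 29 = 1*29 = 29
  bit 1 = 0: r = r^2 mod 47 = 29^2 = 42
  bit 2 = 1: r = r^2 * 29 mod 47 = 42^2 * 29 = 25*29 = 20
  bit 3 = 0: r = r^2 mod 47 = 20^2 = 24
  bit 4 = 0: r = r^2 mod 47 = 24^2 = 12
  -> B = 12
s = B^a = 12^5 mod 47  (bits of 5 = 101)
  bit 0 = 1: r = r^2 * 12 mod 47 = 1^2 * 12 = 1*12 = 12
  bit 1 = 0: r = r^2 mod 47 = 12^2 = 3
  bit 2 = 1: r = r^2 * 12 mod 47 = 3^2 * 12 = 9*12 = 14
  -> s = B^a = 14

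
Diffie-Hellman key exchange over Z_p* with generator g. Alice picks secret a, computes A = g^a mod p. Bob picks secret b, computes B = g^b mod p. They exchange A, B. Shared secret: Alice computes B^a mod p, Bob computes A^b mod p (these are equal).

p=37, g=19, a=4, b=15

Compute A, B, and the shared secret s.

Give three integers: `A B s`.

A = 19^4 mod 37  (bits of 4 = 100)
  bit 0 = 1: r = r^2 * 19 mod 37 = 1^2 * 19 = 1*19 = 19
  bit 1 = 0: r = r^2 mod 37 = 19^2 = 28
  bit 2 = 0: r = r^2 mod 37 = 28^2 = 7
  -> A = 7
B = 19^15 mod 37  (bits of 15 = 1111)
  bit 0 = 1: r = r^2 * 19 mod 37 = 1^2 * 19 = 1*19 = 19
  bit 1 = 1: r = r^2 * 19 mod 37 = 19^2 * 19 = 28*19 = 14
  bit 2 = 1: r = r^2 * 19 mod 37 = 14^2 * 19 = 11*19 = 24
  bit 3 = 1: r = r^2 * 19 mod 37 = 24^2 * 19 = 21*19 = 29
  -> B = 29
s = B^a = 29^4 mod 37  (bits of 4 = 100)
  bit 0 = 1: r = r^2 * 29 mod 37 = 1^2 * 29 = 1*29 = 29
  bit 1 = 0: r = r^2 mod 37 = 29^2 = 27
  bit 2 = 0: r = r^2 mod 37 = 27^2 = 26
  -> s = B^a = 26

Answer: 7 29 26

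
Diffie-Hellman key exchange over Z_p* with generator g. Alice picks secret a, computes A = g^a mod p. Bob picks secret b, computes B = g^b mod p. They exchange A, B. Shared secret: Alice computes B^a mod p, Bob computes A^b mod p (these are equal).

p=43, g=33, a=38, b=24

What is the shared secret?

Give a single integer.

A = 33^38 mod 43  (bits of 38 = 100110)
  bit 0 = 1: r = r^2 * 33 mod 43 = 1^2 * 33 = 1*33 = 33
  bit 1 = 0: r = r^2 mod 43 = 33^2 = 14
  bit 2 = 0: r = r^2 mod 43 = 14^2 = 24
  bit 3 = 1: r = r^2 * 33 mod 43 = 24^2 * 33 = 17*33 = 2
  bit 4 = 1: r = r^2 * 33 mod 43 = 2^2 * 33 = 4*33 = 3
  bit 5 = 0: r = r^2 mod 43 = 3^2 = 9
  -> A = 9
B = 33^24 mod 43  (bits of 24 = 11000)
  bit 0 = 1: r = r^2 * 33 mod 43 = 1^2 * 33 = 1*33 = 33
  bit 1 = 1: r = r^2 * 33 mod 43 = 33^2 * 33 = 14*33 = 32
  bit 2 = 0: r = r^2 mod 43 = 32^2 = 35
  bit 3 = 0: r = r^2 mod 43 = 35^2 = 21
  bit 4 = 0: r = r^2 mod 43 = 21^2 = 11
  -> B = 11
s = B^a = 11^38 mod 43  (bits of 38 = 100110)
  bit 0 = 1: r = r^2 * 11 mod 43 = 1^2 * 11 = 1*11 = 11
  bit 1 = 0: r = r^2 mod 43 = 11^2 = 35
  bit 2 = 0: r = r^2 mod 43 = 35^2 = 21
  bit 3 = 1: r = r^2 * 11 mod 43 = 21^2 * 11 = 11*11 = 35
  bit 4 = 1: r = r^2 * 11 mod 43 = 35^2 * 11 = 21*11 = 16
  bit 5 = 0: r = r^2 mod 43 = 16^2 = 41
  -> s = B^a = 41

Answer: 41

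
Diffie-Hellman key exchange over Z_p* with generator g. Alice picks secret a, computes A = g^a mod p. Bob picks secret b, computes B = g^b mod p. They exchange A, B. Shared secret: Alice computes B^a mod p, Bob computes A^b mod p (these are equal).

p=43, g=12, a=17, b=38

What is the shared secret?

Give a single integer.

A = 12^17 mod 43  (bits of 17 = 10001)
  bit 0 = 1: r = r^2 * 12 mod 43 = 1^2 * 12 = 1*12 = 12
  bit 1 = 0: r = r^2 mod 43 = 12^2 = 15
  bit 2 = 0: r = r^2 mod 43 = 15^2 = 10
  bit 3 = 0: r = r^2 mod 43 = 10^2 = 14
  bit 4 = 1: r = r^2 * 12 mod 43 = 14^2 * 12 = 24*12 = 30
  -> A = 30
B = 12^38 mod 43  (bits of 38 = 100110)
  bit 0 = 1: r = r^2 * 12 mod 43 = 1^2 * 12 = 1*12 = 12
  bit 1 = 0: r = r^2 mod 43 = 12^2 = 15
  bit 2 = 0: r = r^2 mod 43 = 15^2 = 10
  bit 3 = 1: r = r^2 * 12 mod 43 = 10^2 * 12 = 14*12 = 39
  bit 4 = 1: r = r^2 * 12 mod 43 = 39^2 * 12 = 16*12 = 20
  bit 5 = 0: r = r^2 mod 43 = 20^2 = 13
  -> B = 13
s = B^a = 13^17 mod 43  (bits of 17 = 10001)
  bit 0 = 1: r = r^2 * 13 mod 43 = 1^2 * 13 = 1*13 = 13
  bit 1 = 0: r = r^2 mod 43 = 13^2 = 40
  bit 2 = 0: r = r^2 mod 43 = 40^2 = 9
  bit 3 = 0: r = r^2 mod 43 = 9^2 = 38
  bit 4 = 1: r = r^2 * 13 mod 43 = 38^2 * 13 = 25*13 = 24
  -> s = B^a = 24

Answer: 24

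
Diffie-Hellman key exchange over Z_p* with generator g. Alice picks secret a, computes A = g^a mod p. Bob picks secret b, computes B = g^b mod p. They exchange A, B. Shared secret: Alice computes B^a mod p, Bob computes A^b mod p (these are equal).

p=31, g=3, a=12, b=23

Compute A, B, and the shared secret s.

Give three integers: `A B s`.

A = 3^12 mod 31  (bits of 12 = 1100)
  bit 0 = 1: r = r^2 * 3 mod 31 = 1^2 * 3 = 1*3 = 3
  bit 1 = 1: r = r^2 * 3 mod 31 = 3^2 * 3 = 9*3 = 27
  bit 2 = 0: r = r^2 mod 31 = 27^2 = 16
  bit 3 = 0: r = r^2 mod 31 = 16^2 = 8
  -> A = 8
B = 3^23 mod 31  (bits of 23 = 10111)
  bit 0 = 1: r = r^2 * 3 mod 31 = 1^2 * 3 = 1*3 = 3
  bit 1 = 0: r = r^2 mod 31 = 3^2 = 9
  bit 2 = 1: r = r^2 * 3 mod 31 = 9^2 * 3 = 19*3 = 26
  bit 3 = 1: r = r^2 * 3 mod 31 = 26^2 * 3 = 25*3 = 13
  bit 4 = 1: r = r^2 * 3 mod 31 = 13^2 * 3 = 14*3 = 11
  -> B = 11
s = B^a = 11^12 mod 31  (bits of 12 = 1100)
  bit 0 = 1: r = r^2 * 11 mod 31 = 1^2 * 11 = 1*11 = 11
  bit 1 = 1: r = r^2 * 11 mod 31 = 11^2 * 11 = 28*11 = 29
  bit 2 = 0: r = r^2 mod 31 = 29^2 = 4
  bit 3 = 0: r = r^2 mod 31 = 4^2 = 16
  -> s = B^a = 16

Answer: 8 11 16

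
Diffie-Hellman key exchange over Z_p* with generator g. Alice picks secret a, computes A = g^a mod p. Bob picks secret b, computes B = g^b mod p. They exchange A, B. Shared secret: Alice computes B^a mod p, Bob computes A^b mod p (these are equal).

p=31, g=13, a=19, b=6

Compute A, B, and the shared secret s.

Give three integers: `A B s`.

Answer: 21 16 2

Derivation:
A = 13^19 mod 31  (bits of 19 = 10011)
  bit 0 = 1: r = r^2 * 13 mod 31 = 1^2 * 13 = 1*13 = 13
  bit 1 = 0: r = r^2 mod 31 = 13^2 = 14
  bit 2 = 0: r = r^2 mod 31 = 14^2 = 10
  bit 3 = 1: r = r^2 * 13 mod 31 = 10^2 * 13 = 7*13 = 29
  bit 4 = 1: r = r^2 * 13 mod 31 = 29^2 * 13 = 4*13 = 21
  -> A = 21
B = 13^6 mod 31  (bits of 6 = 110)
  bit 0 = 1: r = r^2 * 13 mod 31 = 1^2 * 13 = 1*13 = 13
  bit 1 = 1: r = r^2 * 13 mod 31 = 13^2 * 13 = 14*13 = 27
  bit 2 = 0: r = r^2 mod 31 = 27^2 = 16
  -> B = 16
s = B^a = 16^19 mod 31  (bits of 19 = 10011)
  bit 0 = 1: r = r^2 * 16 mod 31 = 1^2 * 16 = 1*16 = 16
  bit 1 = 0: r = r^2 mod 31 = 16^2 = 8
  bit 2 = 0: r = r^2 mod 31 = 8^2 = 2
  bit 3 = 1: r = r^2 * 16 mod 31 = 2^2 * 16 = 4*16 = 2
  bit 4 = 1: r = r^2 * 16 mod 31 = 2^2 * 16 = 4*16 = 2
  -> s = B^a = 2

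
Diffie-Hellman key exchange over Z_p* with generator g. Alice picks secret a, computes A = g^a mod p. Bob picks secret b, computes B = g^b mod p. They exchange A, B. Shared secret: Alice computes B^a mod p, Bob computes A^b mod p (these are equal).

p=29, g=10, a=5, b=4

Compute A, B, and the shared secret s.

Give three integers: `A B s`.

A = 10^5 mod 29  (bits of 5 = 101)
  bit 0 = 1: r = r^2 * 10 mod 29 = 1^2 * 10 = 1*10 = 10
  bit 1 = 0: r = r^2 mod 29 = 10^2 = 13
  bit 2 = 1: r = r^2 * 10 mod 29 = 13^2 * 10 = 24*10 = 8
  -> A = 8
B = 10^4 mod 29  (bits of 4 = 100)
  bit 0 = 1: r = r^2 * 10 mod 29 = 1^2 * 10 = 1*10 = 10
  bit 1 = 0: r = r^2 mod 29 = 10^2 = 13
  bit 2 = 0: r = r^2 mod 29 = 13^2 = 24
  -> B = 24
s = B^a = 24^5 mod 29  (bits of 5 = 101)
  bit 0 = 1: r = r^2 * 24 mod 29 = 1^2 * 24 = 1*24 = 24
  bit 1 = 0: r = r^2 mod 29 = 24^2 = 25
  bit 2 = 1: r = r^2 * 24 mod 29 = 25^2 * 24 = 16*24 = 7
  -> s = B^a = 7

Answer: 8 24 7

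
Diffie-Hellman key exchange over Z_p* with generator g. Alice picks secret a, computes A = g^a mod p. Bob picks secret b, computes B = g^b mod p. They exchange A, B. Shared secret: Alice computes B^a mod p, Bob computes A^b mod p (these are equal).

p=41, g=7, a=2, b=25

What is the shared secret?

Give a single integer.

A = 7^2 mod 41  (bits of 2 = 10)
  bit 0 = 1: r = r^2 * 7 mod 41 = 1^2 * 7 = 1*7 = 7
  bit 1 = 0: r = r^2 mod 41 = 7^2 = 8
  -> A = 8
B = 7^25 mod 41  (bits of 25 = 11001)
  bit 0 = 1: r = r^2 * 7 mod 41 = 1^2 * 7 = 1*7 = 7
  bit 1 = 1: r = r^2 * 7 mod 41 = 7^2 * 7 = 8*7 = 15
  bit 2 = 0: r = r^2 mod 41 = 15^2 = 20
  bit 3 = 0: r = r^2 mod 41 = 20^2 = 31
  bit 4 = 1: r = r^2 * 7 mod 41 = 31^2 * 7 = 18*7 = 3
  -> B = 3
s = B^a = 3^2 mod 41  (bits of 2 = 10)
  bit 0 = 1: r = r^2 * 3 mod 41 = 1^2 * 3 = 1*3 = 3
  bit 1 = 0: r = r^2 mod 41 = 3^2 = 9
  -> s = B^a = 9

Answer: 9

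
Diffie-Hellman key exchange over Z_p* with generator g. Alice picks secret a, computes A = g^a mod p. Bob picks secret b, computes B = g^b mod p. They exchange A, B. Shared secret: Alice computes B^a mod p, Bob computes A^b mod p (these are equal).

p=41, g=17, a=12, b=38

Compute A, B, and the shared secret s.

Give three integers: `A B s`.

Answer: 23 21 10

Derivation:
A = 17^12 mod 41  (bits of 12 = 1100)
  bit 0 = 1: r = r^2 * 17 mod 41 = 1^2 * 17 = 1*17 = 17
  bit 1 = 1: r = r^2 * 17 mod 41 = 17^2 * 17 = 2*17 = 34
  bit 2 = 0: r = r^2 mod 41 = 34^2 = 8
  bit 3 = 0: r = r^2 mod 41 = 8^2 = 23
  -> A = 23
B = 17^38 mod 41  (bits of 38 = 100110)
  bit 0 = 1: r = r^2 * 17 mod 41 = 1^2 * 17 = 1*17 = 17
  bit 1 = 0: r = r^2 mod 41 = 17^2 = 2
  bit 2 = 0: r = r^2 mod 41 = 2^2 = 4
  bit 3 = 1: r = r^2 * 17 mod 41 = 4^2 * 17 = 16*17 = 26
  bit 4 = 1: r = r^2 * 17 mod 41 = 26^2 * 17 = 20*17 = 12
  bit 5 = 0: r = r^2 mod 41 = 12^2 = 21
  -> B = 21
s = B^a = 21^12 mod 41  (bits of 12 = 1100)
  bit 0 = 1: r = r^2 * 21 mod 41 = 1^2 * 21 = 1*21 = 21
  bit 1 = 1: r = r^2 * 21 mod 41 = 21^2 * 21 = 31*21 = 36
  bit 2 = 0: r = r^2 mod 41 = 36^2 = 25
  bit 3 = 0: r = r^2 mod 41 = 25^2 = 10
  -> s = B^a = 10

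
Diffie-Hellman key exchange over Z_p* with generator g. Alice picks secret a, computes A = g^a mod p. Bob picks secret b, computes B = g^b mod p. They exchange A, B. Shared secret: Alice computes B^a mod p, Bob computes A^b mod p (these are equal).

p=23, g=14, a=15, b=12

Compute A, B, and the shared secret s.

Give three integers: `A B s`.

A = 14^15 mod 23  (bits of 15 = 1111)
  bit 0 = 1: r = r^2 * 14 mod 23 = 1^2 * 14 = 1*14 = 14
  bit 1 = 1: r = r^2 * 14 mod 23 = 14^2 * 14 = 12*14 = 7
  bit 2 = 1: r = r^2 * 14 mod 23 = 7^2 * 14 = 3*14 = 19
  bit 3 = 1: r = r^2 * 14 mod 23 = 19^2 * 14 = 16*14 = 17
  -> A = 17
B = 14^12 mod 23  (bits of 12 = 1100)
  bit 0 = 1: r = r^2 * 14 mod 23 = 1^2 * 14 = 1*14 = 14
  bit 1 = 1: r = r^2 * 14 mod 23 = 14^2 * 14 = 12*14 = 7
  bit 2 = 0: r = r^2 mod 23 = 7^2 = 3
  bit 3 = 0: r = r^2 mod 23 = 3^2 = 9
  -> B = 9
s = B^a = 9^15 mod 23  (bits of 15 = 1111)
  bit 0 = 1: r = r^2 * 9 mod 23 = 1^2 * 9 = 1*9 = 9
  bit 1 = 1: r = r^2 * 9 mod 23 = 9^2 * 9 = 12*9 = 16
  bit 2 = 1: r = r^2 * 9 mod 23 = 16^2 * 9 = 3*9 = 4
  bit 3 = 1: r = r^2 * 9 mod 23 = 4^2 * 9 = 16*9 = 6
  -> s = B^a = 6

Answer: 17 9 6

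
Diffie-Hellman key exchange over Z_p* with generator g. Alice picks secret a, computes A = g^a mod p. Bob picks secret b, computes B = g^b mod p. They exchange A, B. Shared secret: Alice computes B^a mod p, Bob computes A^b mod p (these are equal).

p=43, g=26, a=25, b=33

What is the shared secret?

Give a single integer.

A = 26^25 mod 43  (bits of 25 = 11001)
  bit 0 = 1: r = r^2 * 26 mod 43 = 1^2 * 26 = 1*26 = 26
  bit 1 = 1: r = r^2 * 26 mod 43 = 26^2 * 26 = 31*26 = 32
  bit 2 = 0: r = r^2 mod 43 = 32^2 = 35
  bit 3 = 0: r = r^2 mod 43 = 35^2 = 21
  bit 4 = 1: r = r^2 * 26 mod 43 = 21^2 * 26 = 11*26 = 28
  -> A = 28
B = 26^33 mod 43  (bits of 33 = 100001)
  bit 0 = 1: r = r^2 * 26 mod 43 = 1^2 * 26 = 1*26 = 26
  bit 1 = 0: r = r^2 mod 43 = 26^2 = 31
  bit 2 = 0: r = r^2 mod 43 = 31^2 = 15
  bit 3 = 0: r = r^2 mod 43 = 15^2 = 10
  bit 4 = 0: r = r^2 mod 43 = 10^2 = 14
  bit 5 = 1: r = r^2 * 26 mod 43 = 14^2 * 26 = 24*26 = 22
  -> B = 22
s = B^a = 22^25 mod 43  (bits of 25 = 11001)
  bit 0 = 1: r = r^2 * 22 mod 43 = 1^2 * 22 = 1*22 = 22
  bit 1 = 1: r = r^2 * 22 mod 43 = 22^2 * 22 = 11*22 = 27
  bit 2 = 0: r = r^2 mod 43 = 27^2 = 41
  bit 3 = 0: r = r^2 mod 43 = 41^2 = 4
  bit 4 = 1: r = r^2 * 22 mod 43 = 4^2 * 22 = 16*22 = 8
  -> s = B^a = 8

Answer: 8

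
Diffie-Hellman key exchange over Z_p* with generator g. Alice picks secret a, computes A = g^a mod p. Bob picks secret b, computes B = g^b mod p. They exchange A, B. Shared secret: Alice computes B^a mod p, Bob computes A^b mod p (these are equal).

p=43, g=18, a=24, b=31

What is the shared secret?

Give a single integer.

Answer: 11

Derivation:
A = 18^24 mod 43  (bits of 24 = 11000)
  bit 0 = 1: r = r^2 * 18 mod 43 = 1^2 * 18 = 1*18 = 18
  bit 1 = 1: r = r^2 * 18 mod 43 = 18^2 * 18 = 23*18 = 27
  bit 2 = 0: r = r^2 mod 43 = 27^2 = 41
  bit 3 = 0: r = r^2 mod 43 = 41^2 = 4
  bit 4 = 0: r = r^2 mod 43 = 4^2 = 16
  -> A = 16
B = 18^31 mod 43  (bits of 31 = 11111)
  bit 0 = 1: r = r^2 * 18 mod 43 = 1^2 * 18 = 1*18 = 18
  bit 1 = 1: r = r^2 * 18 mod 43 = 18^2 * 18 = 23*18 = 27
  bit 2 = 1: r = r^2 * 18 mod 43 = 27^2 * 18 = 41*18 = 7
  bit 3 = 1: r = r^2 * 18 mod 43 = 7^2 * 18 = 6*18 = 22
  bit 4 = 1: r = r^2 * 18 mod 43 = 22^2 * 18 = 11*18 = 26
  -> B = 26
s = B^a = 26^24 mod 43  (bits of 24 = 11000)
  bit 0 = 1: r = r^2 * 26 mod 43 = 1^2 * 26 = 1*26 = 26
  bit 1 = 1: r = r^2 * 26 mod 43 = 26^2 * 26 = 31*26 = 32
  bit 2 = 0: r = r^2 mod 43 = 32^2 = 35
  bit 3 = 0: r = r^2 mod 43 = 35^2 = 21
  bit 4 = 0: r = r^2 mod 43 = 21^2 = 11
  -> s = B^a = 11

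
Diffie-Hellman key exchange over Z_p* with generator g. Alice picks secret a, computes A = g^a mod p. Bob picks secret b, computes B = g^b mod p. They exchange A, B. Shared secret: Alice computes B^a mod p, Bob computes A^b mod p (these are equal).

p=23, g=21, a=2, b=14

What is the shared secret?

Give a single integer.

Answer: 18

Derivation:
A = 21^2 mod 23  (bits of 2 = 10)
  bit 0 = 1: r = r^2 * 21 mod 23 = 1^2 * 21 = 1*21 = 21
  bit 1 = 0: r = r^2 mod 23 = 21^2 = 4
  -> A = 4
B = 21^14 mod 23  (bits of 14 = 1110)
  bit 0 = 1: r = r^2 * 21 mod 23 = 1^2 * 21 = 1*21 = 21
  bit 1 = 1: r = r^2 * 21 mod 23 = 21^2 * 21 = 4*21 = 15
  bit 2 = 1: r = r^2 * 21 mod 23 = 15^2 * 21 = 18*21 = 10
  bit 3 = 0: r = r^2 mod 23 = 10^2 = 8
  -> B = 8
s = B^a = 8^2 mod 23  (bits of 2 = 10)
  bit 0 = 1: r = r^2 * 8 mod 23 = 1^2 * 8 = 1*8 = 8
  bit 1 = 0: r = r^2 mod 23 = 8^2 = 18
  -> s = B^a = 18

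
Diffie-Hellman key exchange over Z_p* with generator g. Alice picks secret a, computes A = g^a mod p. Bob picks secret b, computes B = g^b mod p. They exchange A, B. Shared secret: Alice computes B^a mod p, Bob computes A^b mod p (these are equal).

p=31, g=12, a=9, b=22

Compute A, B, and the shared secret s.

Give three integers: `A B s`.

A = 12^9 mod 31  (bits of 9 = 1001)
  bit 0 = 1: r = r^2 * 12 mod 31 = 1^2 * 12 = 1*12 = 12
  bit 1 = 0: r = r^2 mod 31 = 12^2 = 20
  bit 2 = 0: r = r^2 mod 31 = 20^2 = 28
  bit 3 = 1: r = r^2 * 12 mod 31 = 28^2 * 12 = 9*12 = 15
  -> A = 15
B = 12^22 mod 31  (bits of 22 = 10110)
  bit 0 = 1: r = r^2 * 12 mod 31 = 1^2 * 12 = 1*12 = 12
  bit 1 = 0: r = r^2 mod 31 = 12^2 = 20
  bit 2 = 1: r = r^2 * 12 mod 31 = 20^2 * 12 = 28*12 = 26
  bit 3 = 1: r = r^2 * 12 mod 31 = 26^2 * 12 = 25*12 = 21
  bit 4 = 0: r = r^2 mod 31 = 21^2 = 7
  -> B = 7
s = B^a = 7^9 mod 31  (bits of 9 = 1001)
  bit 0 = 1: r = r^2 * 7 mod 31 = 1^2 * 7 = 1*7 = 7
  bit 1 = 0: r = r^2 mod 31 = 7^2 = 18
  bit 2 = 0: r = r^2 mod 31 = 18^2 = 14
  bit 3 = 1: r = r^2 * 7 mod 31 = 14^2 * 7 = 10*7 = 8
  -> s = B^a = 8

Answer: 15 7 8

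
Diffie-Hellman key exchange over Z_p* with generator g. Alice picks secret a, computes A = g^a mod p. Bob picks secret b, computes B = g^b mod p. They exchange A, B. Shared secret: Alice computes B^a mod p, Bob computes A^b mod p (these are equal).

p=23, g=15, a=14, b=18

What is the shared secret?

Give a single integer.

Answer: 3

Derivation:
A = 15^14 mod 23  (bits of 14 = 1110)
  bit 0 = 1: r = r^2 * 15 mod 23 = 1^2 * 15 = 1*15 = 15
  bit 1 = 1: r = r^2 * 15 mod 23 = 15^2 * 15 = 18*15 = 17
  bit 2 = 1: r = r^2 * 15 mod 23 = 17^2 * 15 = 13*15 = 11
  bit 3 = 0: r = r^2 mod 23 = 11^2 = 6
  -> A = 6
B = 15^18 mod 23  (bits of 18 = 10010)
  bit 0 = 1: r = r^2 * 15 mod 23 = 1^2 * 15 = 1*15 = 15
  bit 1 = 0: r = r^2 mod 23 = 15^2 = 18
  bit 2 = 0: r = r^2 mod 23 = 18^2 = 2
  bit 3 = 1: r = r^2 * 15 mod 23 = 2^2 * 15 = 4*15 = 14
  bit 4 = 0: r = r^2 mod 23 = 14^2 = 12
  -> B = 12
s = B^a = 12^14 mod 23  (bits of 14 = 1110)
  bit 0 = 1: r = r^2 * 12 mod 23 = 1^2 * 12 = 1*12 = 12
  bit 1 = 1: r = r^2 * 12 mod 23 = 12^2 * 12 = 6*12 = 3
  bit 2 = 1: r = r^2 * 12 mod 23 = 3^2 * 12 = 9*12 = 16
  bit 3 = 0: r = r^2 mod 23 = 16^2 = 3
  -> s = B^a = 3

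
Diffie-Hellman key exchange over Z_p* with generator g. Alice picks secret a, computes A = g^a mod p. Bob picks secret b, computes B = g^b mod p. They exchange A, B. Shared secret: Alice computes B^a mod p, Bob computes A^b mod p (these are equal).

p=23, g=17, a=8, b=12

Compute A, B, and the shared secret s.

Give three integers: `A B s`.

A = 17^8 mod 23  (bits of 8 = 1000)
  bit 0 = 1: r = r^2 * 17 mod 23 = 1^2 * 17 = 1*17 = 17
  bit 1 = 0: r = r^2 mod 23 = 17^2 = 13
  bit 2 = 0: r = r^2 mod 23 = 13^2 = 8
  bit 3 = 0: r = r^2 mod 23 = 8^2 = 18
  -> A = 18
B = 17^12 mod 23  (bits of 12 = 1100)
  bit 0 = 1: r = r^2 * 17 mod 23 = 1^2 * 17 = 1*17 = 17
  bit 1 = 1: r = r^2 * 17 mod 23 = 17^2 * 17 = 13*17 = 14
  bit 2 = 0: r = r^2 mod 23 = 14^2 = 12
  bit 3 = 0: r = r^2 mod 23 = 12^2 = 6
  -> B = 6
s = B^a = 6^8 mod 23  (bits of 8 = 1000)
  bit 0 = 1: r = r^2 * 6 mod 23 = 1^2 * 6 = 1*6 = 6
  bit 1 = 0: r = r^2 mod 23 = 6^2 = 13
  bit 2 = 0: r = r^2 mod 23 = 13^2 = 8
  bit 3 = 0: r = r^2 mod 23 = 8^2 = 18
  -> s = B^a = 18

Answer: 18 6 18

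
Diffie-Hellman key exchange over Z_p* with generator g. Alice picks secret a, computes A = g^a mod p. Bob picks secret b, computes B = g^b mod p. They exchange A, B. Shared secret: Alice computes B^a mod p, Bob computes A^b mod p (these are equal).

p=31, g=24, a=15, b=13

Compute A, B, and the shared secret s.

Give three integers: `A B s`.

Answer: 30 12 30

Derivation:
A = 24^15 mod 31  (bits of 15 = 1111)
  bit 0 = 1: r = r^2 * 24 mod 31 = 1^2 * 24 = 1*24 = 24
  bit 1 = 1: r = r^2 * 24 mod 31 = 24^2 * 24 = 18*24 = 29
  bit 2 = 1: r = r^2 * 24 mod 31 = 29^2 * 24 = 4*24 = 3
  bit 3 = 1: r = r^2 * 24 mod 31 = 3^2 * 24 = 9*24 = 30
  -> A = 30
B = 24^13 mod 31  (bits of 13 = 1101)
  bit 0 = 1: r = r^2 * 24 mod 31 = 1^2 * 24 = 1*24 = 24
  bit 1 = 1: r = r^2 * 24 mod 31 = 24^2 * 24 = 18*24 = 29
  bit 2 = 0: r = r^2 mod 31 = 29^2 = 4
  bit 3 = 1: r = r^2 * 24 mod 31 = 4^2 * 24 = 16*24 = 12
  -> B = 12
s = B^a = 12^15 mod 31  (bits of 15 = 1111)
  bit 0 = 1: r = r^2 * 12 mod 31 = 1^2 * 12 = 1*12 = 12
  bit 1 = 1: r = r^2 * 12 mod 31 = 12^2 * 12 = 20*12 = 23
  bit 2 = 1: r = r^2 * 12 mod 31 = 23^2 * 12 = 2*12 = 24
  bit 3 = 1: r = r^2 * 12 mod 31 = 24^2 * 12 = 18*12 = 30
  -> s = B^a = 30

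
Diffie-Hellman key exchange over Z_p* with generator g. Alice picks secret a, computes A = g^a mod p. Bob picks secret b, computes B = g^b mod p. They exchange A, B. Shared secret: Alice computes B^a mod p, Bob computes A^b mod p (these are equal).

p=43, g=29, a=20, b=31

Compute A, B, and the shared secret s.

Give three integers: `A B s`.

A = 29^20 mod 43  (bits of 20 = 10100)
  bit 0 = 1: r = r^2 * 29 mod 43 = 1^2 * 29 = 1*29 = 29
  bit 1 = 0: r = r^2 mod 43 = 29^2 = 24
  bit 2 = 1: r = r^2 * 29 mod 43 = 24^2 * 29 = 17*29 = 20
  bit 3 = 0: r = r^2 mod 43 = 20^2 = 13
  bit 4 = 0: r = r^2 mod 43 = 13^2 = 40
  -> A = 40
B = 29^31 mod 43  (bits of 31 = 11111)
  bit 0 = 1: r = r^2 * 29 mod 43 = 1^2 * 29 = 1*29 = 29
  bit 1 = 1: r = r^2 * 29 mod 43 = 29^2 * 29 = 24*29 = 8
  bit 2 = 1: r = r^2 * 29 mod 43 = 8^2 * 29 = 21*29 = 7
  bit 3 = 1: r = r^2 * 29 mod 43 = 7^2 * 29 = 6*29 = 2
  bit 4 = 1: r = r^2 * 29 mod 43 = 2^2 * 29 = 4*29 = 30
  -> B = 30
s = B^a = 30^20 mod 43  (bits of 20 = 10100)
  bit 0 = 1: r = r^2 * 30 mod 43 = 1^2 * 30 = 1*30 = 30
  bit 1 = 0: r = r^2 mod 43 = 30^2 = 40
  bit 2 = 1: r = r^2 * 30 mod 43 = 40^2 * 30 = 9*30 = 12
  bit 3 = 0: r = r^2 mod 43 = 12^2 = 15
  bit 4 = 0: r = r^2 mod 43 = 15^2 = 10
  -> s = B^a = 10

Answer: 40 30 10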